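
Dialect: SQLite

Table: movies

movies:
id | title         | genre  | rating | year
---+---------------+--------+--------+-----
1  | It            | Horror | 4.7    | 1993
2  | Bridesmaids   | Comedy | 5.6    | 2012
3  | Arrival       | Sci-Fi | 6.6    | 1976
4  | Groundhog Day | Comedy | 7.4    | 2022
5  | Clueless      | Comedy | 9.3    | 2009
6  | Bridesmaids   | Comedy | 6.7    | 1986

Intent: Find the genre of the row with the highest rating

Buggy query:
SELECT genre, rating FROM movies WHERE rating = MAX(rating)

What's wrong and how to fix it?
Bug: WHERE is evaluated per row; an aggregate over the whole table isn't defined there

Fix: Use a subquery: WHERE rating = (SELECT MAX(rating) FROM movies)

Corrected query:
SELECT genre, rating FROM movies WHERE rating = (SELECT MAX(rating) FROM movies)

Result:
genre  | rating
-------+-------
Comedy | 9.3   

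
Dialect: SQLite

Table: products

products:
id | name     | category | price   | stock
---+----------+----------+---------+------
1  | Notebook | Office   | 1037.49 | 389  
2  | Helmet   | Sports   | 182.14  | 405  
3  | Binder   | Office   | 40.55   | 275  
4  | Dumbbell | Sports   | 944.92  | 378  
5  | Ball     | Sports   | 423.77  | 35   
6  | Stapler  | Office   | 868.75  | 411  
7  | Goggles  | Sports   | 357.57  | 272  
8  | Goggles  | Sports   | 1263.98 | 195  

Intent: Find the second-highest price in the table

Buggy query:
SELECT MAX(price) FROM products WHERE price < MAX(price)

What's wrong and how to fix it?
Bug: MAX(price) on the right of the comparison is an aggregate-in-WHERE error

Fix: Compute the overall MAX in a subquery, then take MAX of rows below it

Corrected query:
SELECT MAX(price) FROM products WHERE price < (SELECT MAX(price) FROM products)

Result:
MAX(price)
----------
1037.49   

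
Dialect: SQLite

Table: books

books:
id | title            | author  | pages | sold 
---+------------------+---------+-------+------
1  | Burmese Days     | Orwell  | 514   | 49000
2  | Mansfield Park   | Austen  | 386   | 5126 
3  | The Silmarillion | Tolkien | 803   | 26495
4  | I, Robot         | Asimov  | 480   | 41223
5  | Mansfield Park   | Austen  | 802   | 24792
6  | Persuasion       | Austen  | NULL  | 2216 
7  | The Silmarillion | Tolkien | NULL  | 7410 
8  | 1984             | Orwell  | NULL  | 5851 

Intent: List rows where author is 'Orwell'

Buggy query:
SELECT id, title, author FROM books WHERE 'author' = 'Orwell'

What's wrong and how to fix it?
Bug: Single quotes denote string literals in SQL; the column name is being compared as a constant string

Fix: Reference the column as author without single quotes

Corrected query:
SELECT id, title, author FROM books WHERE author = 'Orwell'

Result:
id | title        | author
---+--------------+-------
1  | Burmese Days | Orwell
8  | 1984         | Orwell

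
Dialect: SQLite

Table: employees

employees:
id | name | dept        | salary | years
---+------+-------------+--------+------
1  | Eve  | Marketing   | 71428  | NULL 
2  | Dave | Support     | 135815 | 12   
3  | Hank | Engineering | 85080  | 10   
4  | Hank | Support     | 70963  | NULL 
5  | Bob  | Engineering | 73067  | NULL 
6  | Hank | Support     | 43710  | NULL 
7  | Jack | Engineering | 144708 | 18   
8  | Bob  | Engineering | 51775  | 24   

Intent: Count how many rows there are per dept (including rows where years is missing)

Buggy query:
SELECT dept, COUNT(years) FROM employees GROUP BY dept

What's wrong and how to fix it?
Bug: COUNT(column) counts non-NULL values only; rows with NULL years aren't counted

Fix: Use COUNT(*) to count all rows regardless of NULL

Corrected query:
SELECT dept, COUNT(*) FROM employees GROUP BY dept

Result:
dept        | COUNT(*)
------------+---------
Engineering | 4       
Marketing   | 1       
Support     | 3       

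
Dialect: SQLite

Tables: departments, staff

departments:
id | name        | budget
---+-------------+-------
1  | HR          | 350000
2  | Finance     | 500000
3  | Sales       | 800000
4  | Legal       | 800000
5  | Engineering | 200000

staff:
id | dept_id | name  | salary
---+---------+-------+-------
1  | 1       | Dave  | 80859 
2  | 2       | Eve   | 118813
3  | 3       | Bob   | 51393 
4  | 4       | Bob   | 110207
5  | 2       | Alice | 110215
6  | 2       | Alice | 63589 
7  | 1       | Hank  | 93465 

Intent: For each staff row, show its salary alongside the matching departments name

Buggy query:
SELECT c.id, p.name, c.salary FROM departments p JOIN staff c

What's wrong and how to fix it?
Bug: Missing join condition: each staff row is matched to all departments rows instead of just its own

Fix: Specify the join condition linking the foreign key to the parent id

Corrected query:
SELECT c.id, p.name, c.salary FROM departments p JOIN staff c ON c.dept_id = p.id

Result:
id | name    | salary
---+---------+-------
1  | HR      | 80859 
2  | Finance | 118813
3  | Sales   | 51393 
4  | Legal   | 110207
5  | Finance | 110215
6  | Finance | 63589 
7  | HR      | 93465 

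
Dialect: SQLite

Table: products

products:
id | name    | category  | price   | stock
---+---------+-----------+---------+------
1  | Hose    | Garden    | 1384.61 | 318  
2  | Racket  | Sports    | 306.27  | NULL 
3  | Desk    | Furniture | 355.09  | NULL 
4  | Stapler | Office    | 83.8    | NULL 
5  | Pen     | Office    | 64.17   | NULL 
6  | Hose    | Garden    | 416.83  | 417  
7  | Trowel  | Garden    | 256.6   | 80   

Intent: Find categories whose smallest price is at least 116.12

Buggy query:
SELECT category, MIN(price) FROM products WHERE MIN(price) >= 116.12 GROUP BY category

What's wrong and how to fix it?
Bug: MIN() in WHERE is a misuse of aggregate

Fix: Replace WHERE with HAVING after the GROUP BY

Corrected query:
SELECT category, MIN(price) FROM products GROUP BY category HAVING MIN(price) >= 116.12

Result:
category  | MIN(price)
----------+-----------
Furniture | 355.09    
Garden    | 256.6     
Sports    | 306.27    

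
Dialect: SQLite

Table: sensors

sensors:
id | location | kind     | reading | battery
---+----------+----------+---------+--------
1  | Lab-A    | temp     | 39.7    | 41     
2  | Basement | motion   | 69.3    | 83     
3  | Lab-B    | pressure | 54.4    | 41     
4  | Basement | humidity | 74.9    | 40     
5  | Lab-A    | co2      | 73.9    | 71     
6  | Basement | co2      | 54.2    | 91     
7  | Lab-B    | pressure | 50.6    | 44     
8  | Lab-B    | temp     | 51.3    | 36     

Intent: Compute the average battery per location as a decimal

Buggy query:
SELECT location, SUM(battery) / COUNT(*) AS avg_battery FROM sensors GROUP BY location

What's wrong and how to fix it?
Bug: SUM(battery) and COUNT(*) are both integers; the division truncates the fractional part

Fix: Multiply by 1.0 (or CAST to REAL) to force floating-point division

Corrected query:
SELECT location, SUM(battery) * 1.0 / COUNT(*) AS avg_battery FROM sensors GROUP BY location

Result:
location | avg_battery
---------+------------
Basement | 71.333333  
Lab-A    | 56         
Lab-B    | 40.333333  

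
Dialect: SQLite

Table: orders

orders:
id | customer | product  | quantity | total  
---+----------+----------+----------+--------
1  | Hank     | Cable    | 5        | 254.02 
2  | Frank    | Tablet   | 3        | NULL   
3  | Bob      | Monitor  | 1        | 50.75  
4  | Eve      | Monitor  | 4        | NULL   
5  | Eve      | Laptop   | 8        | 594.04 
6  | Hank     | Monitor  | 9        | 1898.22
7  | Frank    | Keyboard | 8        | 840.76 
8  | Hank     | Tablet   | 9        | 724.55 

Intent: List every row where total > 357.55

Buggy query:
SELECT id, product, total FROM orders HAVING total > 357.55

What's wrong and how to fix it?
Bug: This is a non-aggregate query (no GROUP BY, no aggregates), so in SQLite the HAVING clause is invalid here; a row-level condition belongs in WHERE

Fix: Replace HAVING with WHERE since the condition applies to individual rows

Corrected query:
SELECT id, product, total FROM orders WHERE total > 357.55

Result:
id | product  | total  
---+----------+--------
5  | Laptop   | 594.04 
6  | Monitor  | 1898.22
7  | Keyboard | 840.76 
8  | Tablet   | 724.55 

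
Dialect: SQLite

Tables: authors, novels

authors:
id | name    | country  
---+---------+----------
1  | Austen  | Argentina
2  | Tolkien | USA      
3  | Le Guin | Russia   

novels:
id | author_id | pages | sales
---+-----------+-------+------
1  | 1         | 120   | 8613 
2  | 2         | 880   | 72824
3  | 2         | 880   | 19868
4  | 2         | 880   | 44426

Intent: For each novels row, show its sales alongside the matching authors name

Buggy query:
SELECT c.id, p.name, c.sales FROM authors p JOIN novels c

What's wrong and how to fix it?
Bug: JOIN with no ON clause produces a cartesian product; every novels row pairs with every authors row

Fix: Specify the join condition linking the foreign key to the parent id

Corrected query:
SELECT c.id, p.name, c.sales FROM authors p JOIN novels c ON c.author_id = p.id

Result:
id | name    | sales
---+---------+------
1  | Austen  | 8613 
2  | Tolkien | 72824
3  | Tolkien | 19868
4  | Tolkien | 44426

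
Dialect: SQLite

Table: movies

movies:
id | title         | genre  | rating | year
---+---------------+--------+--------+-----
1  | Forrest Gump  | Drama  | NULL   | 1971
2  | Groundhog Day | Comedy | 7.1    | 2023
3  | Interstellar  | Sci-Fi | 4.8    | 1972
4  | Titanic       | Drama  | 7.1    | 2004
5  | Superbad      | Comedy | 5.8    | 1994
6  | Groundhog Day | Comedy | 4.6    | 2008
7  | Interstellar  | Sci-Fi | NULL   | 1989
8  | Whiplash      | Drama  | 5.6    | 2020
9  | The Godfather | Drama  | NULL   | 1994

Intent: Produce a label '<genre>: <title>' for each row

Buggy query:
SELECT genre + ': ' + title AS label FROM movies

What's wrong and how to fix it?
Bug: '+' is numeric addition; on text columns SQLite converts them to 0 instead of concatenating

Fix: Use the || operator for string concatenation

Corrected query:
SELECT genre || ': ' || title AS label FROM movies

Result:
label                
---------------------
Drama: Forrest Gump  
Comedy: Groundhog Day
Sci-Fi: Interstellar 
Drama: Titanic       
Comedy: Superbad     
Comedy: Groundhog Day
Sci-Fi: Interstellar 
Drama: Whiplash      
Drama: The Godfather 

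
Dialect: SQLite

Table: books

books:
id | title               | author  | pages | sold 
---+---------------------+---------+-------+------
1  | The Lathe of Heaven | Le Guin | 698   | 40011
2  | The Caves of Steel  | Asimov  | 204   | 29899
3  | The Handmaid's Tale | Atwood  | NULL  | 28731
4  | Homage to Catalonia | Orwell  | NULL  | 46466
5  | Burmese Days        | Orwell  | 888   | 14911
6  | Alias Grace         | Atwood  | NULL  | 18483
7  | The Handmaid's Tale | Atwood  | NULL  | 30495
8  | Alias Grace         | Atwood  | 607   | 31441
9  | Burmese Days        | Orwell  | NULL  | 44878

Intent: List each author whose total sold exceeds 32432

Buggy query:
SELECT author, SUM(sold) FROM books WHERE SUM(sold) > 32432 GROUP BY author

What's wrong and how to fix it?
Bug: WHERE runs before GROUP BY, so aggregates aren't available there

Fix: Use HAVING (which filters groups after aggregation) instead of WHERE

Corrected query:
SELECT author, SUM(sold) FROM books GROUP BY author HAVING SUM(sold) > 32432

Result:
author  | SUM(sold)
--------+----------
Atwood  | 109150   
Le Guin | 40011    
Orwell  | 106255   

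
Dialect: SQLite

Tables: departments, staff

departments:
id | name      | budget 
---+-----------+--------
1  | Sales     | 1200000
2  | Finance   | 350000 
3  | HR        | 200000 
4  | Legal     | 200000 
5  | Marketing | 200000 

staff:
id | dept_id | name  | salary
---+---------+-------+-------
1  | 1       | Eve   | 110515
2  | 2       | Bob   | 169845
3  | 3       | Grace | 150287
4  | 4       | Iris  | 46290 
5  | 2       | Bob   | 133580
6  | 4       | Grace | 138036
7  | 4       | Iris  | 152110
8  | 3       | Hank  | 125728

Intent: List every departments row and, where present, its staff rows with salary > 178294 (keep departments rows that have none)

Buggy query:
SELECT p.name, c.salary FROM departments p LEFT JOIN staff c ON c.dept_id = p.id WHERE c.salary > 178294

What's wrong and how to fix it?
Bug: Filtering c.salary in WHERE discards the NULL rows produced by LEFT JOIN, turning it into an inner join

Fix: Put 'c.salary > 178294' in the JOIN's ON clause instead of WHERE

Corrected query:
SELECT p.name, c.salary FROM departments p LEFT JOIN staff c ON c.dept_id = p.id AND c.salary > 178294

Result:
name      | salary
----------+-------
Sales     | NULL  
Finance   | NULL  
HR        | NULL  
Legal     | NULL  
Marketing | NULL  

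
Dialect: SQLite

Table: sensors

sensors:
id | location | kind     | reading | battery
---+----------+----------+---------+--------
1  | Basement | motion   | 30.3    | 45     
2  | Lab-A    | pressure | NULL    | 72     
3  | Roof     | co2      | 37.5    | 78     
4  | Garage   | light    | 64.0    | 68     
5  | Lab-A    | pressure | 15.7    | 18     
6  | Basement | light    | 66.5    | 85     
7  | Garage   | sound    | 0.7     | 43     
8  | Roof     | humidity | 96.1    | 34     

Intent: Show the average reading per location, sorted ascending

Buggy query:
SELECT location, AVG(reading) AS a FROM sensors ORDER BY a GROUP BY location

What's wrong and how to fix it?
Bug: ORDER BY appears before GROUP BY; SQL clause order requires GROUP BY first

Fix: Reorder: SELECT … FROM … GROUP BY … ORDER BY …

Corrected query:
SELECT location, AVG(reading) AS a FROM sensors GROUP BY location ORDER BY a

Result:
location | a    
---------+------
Lab-A    | 15.7 
Garage   | 32.35
Basement | 48.4 
Roof     | 66.8 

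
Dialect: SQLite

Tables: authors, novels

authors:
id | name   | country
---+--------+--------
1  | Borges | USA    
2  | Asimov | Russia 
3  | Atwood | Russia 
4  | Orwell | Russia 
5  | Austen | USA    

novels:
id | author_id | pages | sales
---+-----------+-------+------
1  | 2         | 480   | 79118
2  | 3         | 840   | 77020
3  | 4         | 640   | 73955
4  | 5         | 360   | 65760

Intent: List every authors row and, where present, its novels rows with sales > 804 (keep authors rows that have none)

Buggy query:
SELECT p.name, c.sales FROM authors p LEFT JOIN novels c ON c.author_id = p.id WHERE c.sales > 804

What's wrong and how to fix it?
Bug: A WHERE condition on the right-hand table after LEFT JOIN drops unmatched parents

Fix: Put 'c.sales > 804' in the JOIN's ON clause instead of WHERE

Corrected query:
SELECT p.name, c.sales FROM authors p LEFT JOIN novels c ON c.author_id = p.id AND c.sales > 804

Result:
name   | sales
-------+------
Borges | NULL 
Asimov | 79118
Atwood | 77020
Orwell | 73955
Austen | 65760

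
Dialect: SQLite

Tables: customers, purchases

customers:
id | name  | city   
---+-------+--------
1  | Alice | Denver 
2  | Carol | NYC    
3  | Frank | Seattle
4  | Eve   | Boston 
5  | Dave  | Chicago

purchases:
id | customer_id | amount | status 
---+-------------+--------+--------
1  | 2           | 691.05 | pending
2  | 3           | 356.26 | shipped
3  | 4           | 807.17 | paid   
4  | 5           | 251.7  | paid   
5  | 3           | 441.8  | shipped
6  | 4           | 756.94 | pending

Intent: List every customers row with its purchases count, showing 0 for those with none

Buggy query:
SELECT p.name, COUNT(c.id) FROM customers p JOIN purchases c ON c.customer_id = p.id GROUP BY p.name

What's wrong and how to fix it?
Bug: INNER JOIN drops customers rows that have no matching purchases rows

Fix: Use LEFT JOIN so parents without children still appear (COUNT(c.id) gives 0)

Corrected query:
SELECT p.name, COUNT(c.id) FROM customers p LEFT JOIN purchases c ON c.customer_id = p.id GROUP BY p.name

Result:
name  | COUNT(c.id)
------+------------
Alice | 0          
Carol | 1          
Dave  | 1          
Eve   | 2          
Frank | 2          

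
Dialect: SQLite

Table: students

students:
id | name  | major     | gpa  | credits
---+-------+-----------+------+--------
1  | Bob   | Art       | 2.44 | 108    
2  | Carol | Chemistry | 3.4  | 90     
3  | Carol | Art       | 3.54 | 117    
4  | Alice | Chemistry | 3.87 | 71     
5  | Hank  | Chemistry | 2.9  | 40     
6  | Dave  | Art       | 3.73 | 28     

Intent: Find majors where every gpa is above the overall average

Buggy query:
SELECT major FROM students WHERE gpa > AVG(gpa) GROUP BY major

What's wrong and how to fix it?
Bug: WHERE evaluates per row before aggregation, so AVG() is unavailable

Fix: Compute the overall average in a scalar subquery and compare each group's MIN against it in HAVING

Corrected query:
SELECT major FROM students GROUP BY major HAVING MIN(gpa) > (SELECT AVG(gpa) FROM students)

Result:
(no rows)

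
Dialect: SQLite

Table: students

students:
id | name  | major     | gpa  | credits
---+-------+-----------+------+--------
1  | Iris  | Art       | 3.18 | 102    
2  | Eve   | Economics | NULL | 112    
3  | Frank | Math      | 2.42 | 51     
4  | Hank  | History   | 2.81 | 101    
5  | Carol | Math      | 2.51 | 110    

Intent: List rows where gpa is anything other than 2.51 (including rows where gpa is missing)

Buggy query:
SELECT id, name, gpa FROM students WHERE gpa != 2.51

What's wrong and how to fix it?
Bug: 'gpa != 2.51' is unknown when gpa is NULL, so NULL rows are silently excluded

Fix: Handle NULL separately with IS NULL alongside the inequality

Corrected query:
SELECT id, name, gpa FROM students WHERE gpa != 2.51 OR gpa IS NULL

Result:
id | name  | gpa 
---+-------+-----
1  | Iris  | 3.18
2  | Eve   | NULL
3  | Frank | 2.42
4  | Hank  | 2.81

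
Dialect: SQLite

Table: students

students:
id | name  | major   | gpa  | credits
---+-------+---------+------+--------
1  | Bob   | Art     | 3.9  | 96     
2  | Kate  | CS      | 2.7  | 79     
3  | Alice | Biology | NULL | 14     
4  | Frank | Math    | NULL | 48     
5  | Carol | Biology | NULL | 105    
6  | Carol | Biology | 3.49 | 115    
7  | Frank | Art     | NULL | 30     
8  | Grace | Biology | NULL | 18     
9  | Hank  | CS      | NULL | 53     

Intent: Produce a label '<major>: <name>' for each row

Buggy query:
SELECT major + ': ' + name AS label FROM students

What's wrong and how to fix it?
Bug: SQLite uses || for string concatenation; + coerces text to numbers (yielding 0)

Fix: Use the || operator for string concatenation

Corrected query:
SELECT major || ': ' || name AS label FROM students

Result:
label         
--------------
Art: Bob      
CS: Kate      
Biology: Alice
Math: Frank   
Biology: Carol
Biology: Carol
Art: Frank    
Biology: Grace
CS: Hank      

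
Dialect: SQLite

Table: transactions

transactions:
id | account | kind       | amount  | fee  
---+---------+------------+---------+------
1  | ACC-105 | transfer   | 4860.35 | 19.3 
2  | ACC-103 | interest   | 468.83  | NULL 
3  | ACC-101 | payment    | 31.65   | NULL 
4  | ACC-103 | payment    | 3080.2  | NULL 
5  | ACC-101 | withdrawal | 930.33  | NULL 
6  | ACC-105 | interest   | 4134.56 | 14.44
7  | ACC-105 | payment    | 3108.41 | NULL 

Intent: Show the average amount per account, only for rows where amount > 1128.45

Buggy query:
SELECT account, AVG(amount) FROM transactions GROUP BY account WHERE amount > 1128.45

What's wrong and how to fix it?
Bug: WHERE cannot follow GROUP BY

Fix: Place WHERE between FROM and GROUP BY

Corrected query:
SELECT account, AVG(amount) FROM transactions WHERE amount > 1128.45 GROUP BY account

Result:
account | AVG(amount)
--------+------------
ACC-103 | 3080.2     
ACC-105 | 4034.44    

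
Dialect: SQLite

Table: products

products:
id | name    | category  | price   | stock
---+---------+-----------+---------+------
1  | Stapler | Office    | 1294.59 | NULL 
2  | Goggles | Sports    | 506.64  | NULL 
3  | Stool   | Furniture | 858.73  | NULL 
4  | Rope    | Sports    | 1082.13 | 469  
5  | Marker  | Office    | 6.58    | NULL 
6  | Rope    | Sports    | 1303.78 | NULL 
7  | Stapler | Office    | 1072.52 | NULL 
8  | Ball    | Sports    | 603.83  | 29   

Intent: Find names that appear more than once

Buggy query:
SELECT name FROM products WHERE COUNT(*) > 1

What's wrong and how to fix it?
Bug: COUNT(*) is an aggregate and cannot be used in WHERE

Fix: GROUP BY name, then filter groups with HAVING COUNT(*) > 1

Corrected query:
SELECT name FROM products GROUP BY name HAVING COUNT(*) > 1

Result:
name   
-------
Rope   
Stapler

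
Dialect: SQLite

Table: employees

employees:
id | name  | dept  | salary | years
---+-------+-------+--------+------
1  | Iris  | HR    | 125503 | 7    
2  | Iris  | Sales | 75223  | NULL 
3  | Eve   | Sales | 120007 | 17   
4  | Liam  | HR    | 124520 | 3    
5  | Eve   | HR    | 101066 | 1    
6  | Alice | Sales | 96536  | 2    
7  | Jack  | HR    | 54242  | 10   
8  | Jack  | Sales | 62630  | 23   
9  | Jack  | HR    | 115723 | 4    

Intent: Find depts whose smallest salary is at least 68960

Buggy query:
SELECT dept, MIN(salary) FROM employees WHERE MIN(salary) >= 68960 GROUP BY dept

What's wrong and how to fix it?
Bug: MIN() in WHERE is a misuse of aggregate

Fix: Replace WHERE with HAVING after the GROUP BY

Corrected query:
SELECT dept, MIN(salary) FROM employees GROUP BY dept HAVING MIN(salary) >= 68960

Result:
(no rows)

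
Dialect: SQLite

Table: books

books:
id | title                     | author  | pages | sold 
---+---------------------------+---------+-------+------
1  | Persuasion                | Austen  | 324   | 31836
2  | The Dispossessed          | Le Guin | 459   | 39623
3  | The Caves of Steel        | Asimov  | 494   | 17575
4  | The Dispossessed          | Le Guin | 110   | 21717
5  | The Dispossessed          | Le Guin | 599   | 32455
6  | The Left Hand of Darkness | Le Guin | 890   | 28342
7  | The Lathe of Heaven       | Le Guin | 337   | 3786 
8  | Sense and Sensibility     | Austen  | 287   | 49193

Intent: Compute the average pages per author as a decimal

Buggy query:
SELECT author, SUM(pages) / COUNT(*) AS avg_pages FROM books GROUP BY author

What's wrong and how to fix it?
Bug: Both operands are integers, so '/' performs integer division and truncates

Fix: Cast one side to REAL so the division keeps the fractional part

Corrected query:
SELECT author, SUM(pages) * 1.0 / COUNT(*) AS avg_pages FROM books GROUP BY author

Result:
author  | avg_pages
--------+----------
Asimov  | 494      
Austen  | 305.5    
Le Guin | 479      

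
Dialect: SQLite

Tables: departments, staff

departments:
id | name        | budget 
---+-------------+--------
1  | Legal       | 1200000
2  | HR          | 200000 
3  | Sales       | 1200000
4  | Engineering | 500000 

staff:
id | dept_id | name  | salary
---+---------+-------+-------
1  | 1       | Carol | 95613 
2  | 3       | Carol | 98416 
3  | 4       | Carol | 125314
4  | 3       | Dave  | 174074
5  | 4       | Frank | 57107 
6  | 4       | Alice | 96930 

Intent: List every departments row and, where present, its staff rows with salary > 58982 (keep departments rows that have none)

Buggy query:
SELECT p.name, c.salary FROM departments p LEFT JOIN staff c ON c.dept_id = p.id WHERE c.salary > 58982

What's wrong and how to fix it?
Bug: Filtering c.salary in WHERE discards the NULL rows produced by LEFT JOIN, turning it into an inner join

Fix: Put 'c.salary > 58982' in the JOIN's ON clause instead of WHERE

Corrected query:
SELECT p.name, c.salary FROM departments p LEFT JOIN staff c ON c.dept_id = p.id AND c.salary > 58982

Result:
name        | salary
------------+-------
Legal       | 95613 
HR          | NULL  
Sales       | 98416 
Sales       | 174074
Engineering | 96930 
Engineering | 125314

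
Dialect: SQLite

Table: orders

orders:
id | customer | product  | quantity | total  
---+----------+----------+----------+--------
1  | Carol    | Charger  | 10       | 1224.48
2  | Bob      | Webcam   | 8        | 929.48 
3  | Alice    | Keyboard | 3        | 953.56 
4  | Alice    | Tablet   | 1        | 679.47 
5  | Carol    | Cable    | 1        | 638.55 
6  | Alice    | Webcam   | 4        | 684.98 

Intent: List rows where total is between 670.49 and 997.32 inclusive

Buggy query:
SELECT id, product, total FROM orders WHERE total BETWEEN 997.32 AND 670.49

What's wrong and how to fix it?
Bug: BETWEEN expects the lower bound first; with 997.32 AND 670.49 the range is empty

Fix: Write BETWEEN 670.49 AND 997.32

Corrected query:
SELECT id, product, total FROM orders WHERE total BETWEEN 670.49 AND 997.32

Result:
id | product  | total 
---+----------+-------
2  | Webcam   | 929.48
3  | Keyboard | 953.56
4  | Tablet   | 679.47
6  | Webcam   | 684.98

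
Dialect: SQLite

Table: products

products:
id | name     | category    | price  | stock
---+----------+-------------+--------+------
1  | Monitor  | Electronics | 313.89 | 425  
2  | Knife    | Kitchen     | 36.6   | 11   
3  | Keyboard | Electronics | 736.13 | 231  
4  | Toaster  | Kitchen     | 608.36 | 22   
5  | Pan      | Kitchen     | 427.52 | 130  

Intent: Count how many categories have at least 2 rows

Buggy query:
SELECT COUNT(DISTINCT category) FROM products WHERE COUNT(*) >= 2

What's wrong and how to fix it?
Bug: COUNT(*) cannot appear in WHERE; the per-group count doesn't exist yet

Fix: Use a subquery that GROUPs and filters with HAVING, then count its rows

Corrected query:
SELECT COUNT(*) FROM (SELECT category FROM products GROUP BY category HAVING COUNT(*) >= 2)

Result:
COUNT(*)
--------
2       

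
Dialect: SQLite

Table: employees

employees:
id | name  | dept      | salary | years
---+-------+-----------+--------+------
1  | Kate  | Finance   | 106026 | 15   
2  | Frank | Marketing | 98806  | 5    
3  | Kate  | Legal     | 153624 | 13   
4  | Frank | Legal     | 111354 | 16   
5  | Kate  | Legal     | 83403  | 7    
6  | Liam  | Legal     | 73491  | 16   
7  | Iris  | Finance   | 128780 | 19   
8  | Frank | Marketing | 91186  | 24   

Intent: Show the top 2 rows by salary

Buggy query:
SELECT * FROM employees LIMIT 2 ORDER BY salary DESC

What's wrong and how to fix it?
Bug: LIMIT must come after ORDER BY

Fix: Sort with ORDER BY, then apply LIMIT

Corrected query:
SELECT * FROM employees ORDER BY salary DESC LIMIT 2

Result:
id | name | dept    | salary | years
---+------+---------+--------+------
3  | Kate | Legal   | 153624 | 13   
7  | Iris | Finance | 128780 | 19   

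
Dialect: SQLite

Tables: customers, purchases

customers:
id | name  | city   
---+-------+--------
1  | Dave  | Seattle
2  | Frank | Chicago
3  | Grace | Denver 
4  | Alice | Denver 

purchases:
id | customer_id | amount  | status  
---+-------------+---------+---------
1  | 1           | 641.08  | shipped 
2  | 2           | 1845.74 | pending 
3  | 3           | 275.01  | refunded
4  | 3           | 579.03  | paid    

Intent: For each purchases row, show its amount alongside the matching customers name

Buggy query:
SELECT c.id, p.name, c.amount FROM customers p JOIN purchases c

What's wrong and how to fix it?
Bug: Missing join condition: each purchases row is matched to all customers rows instead of just its own

Fix: Specify the join condition linking the foreign key to the parent id

Corrected query:
SELECT c.id, p.name, c.amount FROM customers p JOIN purchases c ON c.customer_id = p.id

Result:
id | name  | amount 
---+-------+--------
1  | Dave  | 641.08 
2  | Frank | 1845.74
3  | Grace | 275.01 
4  | Grace | 579.03 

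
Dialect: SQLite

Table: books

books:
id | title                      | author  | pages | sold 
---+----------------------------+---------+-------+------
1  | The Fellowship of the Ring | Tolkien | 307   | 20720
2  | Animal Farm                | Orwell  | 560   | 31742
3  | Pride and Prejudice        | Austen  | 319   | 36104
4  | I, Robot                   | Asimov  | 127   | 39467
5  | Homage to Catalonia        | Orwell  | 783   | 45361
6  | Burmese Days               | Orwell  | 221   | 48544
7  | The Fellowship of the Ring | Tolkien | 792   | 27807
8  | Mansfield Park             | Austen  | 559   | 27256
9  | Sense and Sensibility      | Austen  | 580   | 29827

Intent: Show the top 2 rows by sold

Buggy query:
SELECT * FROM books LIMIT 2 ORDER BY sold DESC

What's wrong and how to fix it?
Bug: LIMIT must come after ORDER BY

Fix: Sort with ORDER BY, then apply LIMIT

Corrected query:
SELECT * FROM books ORDER BY sold DESC LIMIT 2

Result:
id | title               | author | pages | sold 
---+---------------------+--------+-------+------
6  | Burmese Days        | Orwell | 221   | 48544
5  | Homage to Catalonia | Orwell | 783   | 45361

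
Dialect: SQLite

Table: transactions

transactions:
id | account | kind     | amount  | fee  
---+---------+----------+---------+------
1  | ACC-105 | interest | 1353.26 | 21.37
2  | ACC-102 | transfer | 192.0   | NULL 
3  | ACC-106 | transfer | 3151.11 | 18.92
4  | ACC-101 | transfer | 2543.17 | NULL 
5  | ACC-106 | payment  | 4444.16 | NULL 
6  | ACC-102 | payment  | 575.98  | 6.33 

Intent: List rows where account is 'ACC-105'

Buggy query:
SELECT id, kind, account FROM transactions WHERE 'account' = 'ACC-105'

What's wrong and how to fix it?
Bug: Single quotes denote string literals in SQL; the column name is being compared as a constant string

Fix: Reference the column as account without single quotes

Corrected query:
SELECT id, kind, account FROM transactions WHERE account = 'ACC-105'

Result:
id | kind     | account
---+----------+--------
1  | interest | ACC-105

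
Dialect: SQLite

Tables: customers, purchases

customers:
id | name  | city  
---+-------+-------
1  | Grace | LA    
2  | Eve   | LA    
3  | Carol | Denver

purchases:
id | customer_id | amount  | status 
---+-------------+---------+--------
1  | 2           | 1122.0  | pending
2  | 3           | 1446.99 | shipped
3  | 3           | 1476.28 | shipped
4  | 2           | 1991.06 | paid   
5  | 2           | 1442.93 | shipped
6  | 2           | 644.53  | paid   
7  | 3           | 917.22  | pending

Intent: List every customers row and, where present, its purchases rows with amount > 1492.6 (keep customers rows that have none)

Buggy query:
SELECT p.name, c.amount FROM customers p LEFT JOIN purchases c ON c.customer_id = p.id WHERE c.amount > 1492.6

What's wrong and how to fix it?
Bug: Filtering c.amount in WHERE discards the NULL rows produced by LEFT JOIN, turning it into an inner join

Fix: Put 'c.amount > 1492.6' in the JOIN's ON clause instead of WHERE

Corrected query:
SELECT p.name, c.amount FROM customers p LEFT JOIN purchases c ON c.customer_id = p.id AND c.amount > 1492.6

Result:
name  | amount 
------+--------
Grace | NULL   
Eve   | 1991.06
Carol | NULL   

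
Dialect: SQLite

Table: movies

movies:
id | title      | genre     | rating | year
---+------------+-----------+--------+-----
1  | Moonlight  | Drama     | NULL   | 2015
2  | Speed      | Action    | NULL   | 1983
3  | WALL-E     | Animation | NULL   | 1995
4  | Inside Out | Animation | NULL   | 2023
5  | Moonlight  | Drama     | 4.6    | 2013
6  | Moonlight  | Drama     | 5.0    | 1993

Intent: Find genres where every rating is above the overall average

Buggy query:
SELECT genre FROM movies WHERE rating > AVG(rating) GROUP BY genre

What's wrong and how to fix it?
Bug: AVG() is an aggregate; it can't sit directly in WHERE

Fix: Use a subquery for AVG and a HAVING MIN(...) filter so the condition holds for every row in the group

Corrected query:
SELECT genre FROM movies GROUP BY genre HAVING MIN(rating) > (SELECT AVG(rating) FROM movies)

Result:
(no rows)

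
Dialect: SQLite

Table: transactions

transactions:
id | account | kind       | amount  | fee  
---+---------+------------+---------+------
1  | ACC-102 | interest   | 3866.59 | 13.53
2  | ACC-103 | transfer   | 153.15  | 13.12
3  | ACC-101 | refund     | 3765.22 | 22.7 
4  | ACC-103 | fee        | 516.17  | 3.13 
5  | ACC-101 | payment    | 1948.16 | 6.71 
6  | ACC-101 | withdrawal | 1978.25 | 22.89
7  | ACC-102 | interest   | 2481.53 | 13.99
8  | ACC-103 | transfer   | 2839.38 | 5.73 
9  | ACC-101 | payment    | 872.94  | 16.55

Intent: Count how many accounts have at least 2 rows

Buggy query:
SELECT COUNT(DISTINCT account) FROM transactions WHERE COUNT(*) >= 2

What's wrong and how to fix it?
Bug: COUNT(*) cannot appear in WHERE; the per-group count doesn't exist yet

Fix: Group first with HAVING COUNT(*) >= 2, then COUNT the resulting groups

Corrected query:
SELECT COUNT(*) FROM (SELECT account FROM transactions GROUP BY account HAVING COUNT(*) >= 2)

Result:
COUNT(*)
--------
3       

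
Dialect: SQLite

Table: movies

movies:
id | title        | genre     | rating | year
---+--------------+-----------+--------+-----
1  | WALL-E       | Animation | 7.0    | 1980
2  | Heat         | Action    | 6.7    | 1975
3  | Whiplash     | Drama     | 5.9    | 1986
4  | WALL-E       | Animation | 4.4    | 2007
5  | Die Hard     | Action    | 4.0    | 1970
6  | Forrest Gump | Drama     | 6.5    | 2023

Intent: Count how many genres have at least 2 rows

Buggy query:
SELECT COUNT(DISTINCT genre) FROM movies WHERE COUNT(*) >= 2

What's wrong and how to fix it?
Bug: WHERE filters individual rows, not groups, so a group-level COUNT is invalid there

Fix: Use a subquery that GROUPs and filters with HAVING, then count its rows

Corrected query:
SELECT COUNT(*) FROM (SELECT genre FROM movies GROUP BY genre HAVING COUNT(*) >= 2)

Result:
COUNT(*)
--------
3       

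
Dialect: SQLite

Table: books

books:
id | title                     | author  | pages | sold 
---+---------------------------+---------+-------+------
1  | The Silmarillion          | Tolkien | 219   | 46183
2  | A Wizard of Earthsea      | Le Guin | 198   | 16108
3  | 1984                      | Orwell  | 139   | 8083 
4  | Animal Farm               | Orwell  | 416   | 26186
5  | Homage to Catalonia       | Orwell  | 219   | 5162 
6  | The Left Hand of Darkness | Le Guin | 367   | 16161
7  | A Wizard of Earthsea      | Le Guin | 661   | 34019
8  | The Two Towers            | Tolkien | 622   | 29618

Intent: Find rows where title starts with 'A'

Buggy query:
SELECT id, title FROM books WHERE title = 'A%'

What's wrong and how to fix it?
Bug: Wildcards only work with LIKE; '=' treats '%' as a literal character

Fix: Replace '=' with LIKE so 'A%' is treated as a pattern

Corrected query:
SELECT id, title FROM books WHERE title LIKE 'A%'

Result:
id | title               
---+---------------------
2  | A Wizard of Earthsea
4  | Animal Farm         
7  | A Wizard of Earthsea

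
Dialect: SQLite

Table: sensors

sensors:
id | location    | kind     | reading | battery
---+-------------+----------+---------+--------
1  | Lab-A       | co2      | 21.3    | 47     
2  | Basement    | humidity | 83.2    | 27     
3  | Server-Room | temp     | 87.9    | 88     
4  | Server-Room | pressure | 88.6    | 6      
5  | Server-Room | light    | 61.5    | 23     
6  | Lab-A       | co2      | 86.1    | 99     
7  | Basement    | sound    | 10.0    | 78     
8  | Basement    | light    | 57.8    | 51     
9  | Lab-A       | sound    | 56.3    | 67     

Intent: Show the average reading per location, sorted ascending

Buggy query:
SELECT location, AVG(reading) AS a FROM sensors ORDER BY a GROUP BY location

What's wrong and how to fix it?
Bug: ORDER BY appears before GROUP BY; SQL clause order requires GROUP BY first

Fix: Reorder: SELECT … FROM … GROUP BY … ORDER BY …

Corrected query:
SELECT location, AVG(reading) AS a FROM sensors GROUP BY location ORDER BY a

Result:
location    | a        
------------+----------
Basement    | 50.333333
Lab-A       | 54.566667
Server-Room | 79.333333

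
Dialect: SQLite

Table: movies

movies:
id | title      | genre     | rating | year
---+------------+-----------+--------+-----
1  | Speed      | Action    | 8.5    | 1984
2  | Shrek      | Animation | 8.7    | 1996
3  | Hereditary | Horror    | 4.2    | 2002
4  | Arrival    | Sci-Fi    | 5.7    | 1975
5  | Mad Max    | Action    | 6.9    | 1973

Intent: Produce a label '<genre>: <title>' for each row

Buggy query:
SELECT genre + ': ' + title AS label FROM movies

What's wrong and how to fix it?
Bug: '+' is numeric addition; on text columns SQLite converts them to 0 instead of concatenating

Fix: Use the || operator for string concatenation

Corrected query:
SELECT genre || ': ' || title AS label FROM movies

Result:
label             
------------------
Action: Speed     
Animation: Shrek  
Horror: Hereditary
Sci-Fi: Arrival   
Action: Mad Max   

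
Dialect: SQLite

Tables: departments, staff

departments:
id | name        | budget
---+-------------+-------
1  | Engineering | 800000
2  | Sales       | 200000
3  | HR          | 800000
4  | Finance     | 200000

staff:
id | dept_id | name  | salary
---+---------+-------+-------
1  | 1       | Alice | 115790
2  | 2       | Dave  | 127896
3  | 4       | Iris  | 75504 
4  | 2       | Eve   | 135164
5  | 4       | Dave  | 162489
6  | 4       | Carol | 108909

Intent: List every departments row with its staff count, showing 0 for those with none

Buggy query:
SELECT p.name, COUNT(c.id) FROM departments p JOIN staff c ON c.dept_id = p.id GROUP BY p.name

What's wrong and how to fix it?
Bug: INNER JOIN drops departments rows that have no matching staff rows

Fix: Switch to LEFT JOIN to retain unmatched parent rows

Corrected query:
SELECT p.name, COUNT(c.id) FROM departments p LEFT JOIN staff c ON c.dept_id = p.id GROUP BY p.name

Result:
name        | COUNT(c.id)
------------+------------
Engineering | 1          
Finance     | 3          
HR          | 0          
Sales       | 2          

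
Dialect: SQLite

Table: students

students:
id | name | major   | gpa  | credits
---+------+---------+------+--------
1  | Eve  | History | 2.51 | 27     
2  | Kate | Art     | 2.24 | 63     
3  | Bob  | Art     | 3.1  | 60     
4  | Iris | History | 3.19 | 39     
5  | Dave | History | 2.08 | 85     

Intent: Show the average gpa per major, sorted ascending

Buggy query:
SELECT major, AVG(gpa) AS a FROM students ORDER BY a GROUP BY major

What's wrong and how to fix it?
Bug: GROUP BY must precede ORDER BY

Fix: Reorder: SELECT … FROM … GROUP BY … ORDER BY …

Corrected query:
SELECT major, AVG(gpa) AS a FROM students GROUP BY major ORDER BY a

Result:
major   | a       
--------+---------
History | 2.593333
Art     | 2.67    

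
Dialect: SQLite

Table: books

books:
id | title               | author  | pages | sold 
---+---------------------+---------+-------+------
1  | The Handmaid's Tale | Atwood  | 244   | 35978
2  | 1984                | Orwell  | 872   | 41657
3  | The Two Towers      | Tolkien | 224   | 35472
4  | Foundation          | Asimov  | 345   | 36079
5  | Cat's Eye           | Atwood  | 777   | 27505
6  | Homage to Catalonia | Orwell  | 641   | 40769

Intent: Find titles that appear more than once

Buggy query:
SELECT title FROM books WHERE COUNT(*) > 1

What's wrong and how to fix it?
Bug: COUNT(*) is an aggregate and cannot be used in WHERE

Fix: GROUP BY title, then filter groups with HAVING COUNT(*) > 1

Corrected query:
SELECT title FROM books GROUP BY title HAVING COUNT(*) > 1

Result:
(no rows)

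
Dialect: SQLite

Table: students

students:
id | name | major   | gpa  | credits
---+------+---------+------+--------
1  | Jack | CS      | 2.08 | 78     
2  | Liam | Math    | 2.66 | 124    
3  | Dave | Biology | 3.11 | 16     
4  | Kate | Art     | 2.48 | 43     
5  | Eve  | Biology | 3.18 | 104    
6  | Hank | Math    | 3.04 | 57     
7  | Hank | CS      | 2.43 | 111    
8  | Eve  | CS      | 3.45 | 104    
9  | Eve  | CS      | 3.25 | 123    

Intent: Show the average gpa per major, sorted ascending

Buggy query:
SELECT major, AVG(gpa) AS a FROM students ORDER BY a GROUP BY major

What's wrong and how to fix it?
Bug: ORDER BY appears before GROUP BY; SQL clause order requires GROUP BY first

Fix: Move ORDER BY to the end, after GROUP BY

Corrected query:
SELECT major, AVG(gpa) AS a FROM students GROUP BY major ORDER BY a

Result:
major   | a     
--------+-------
Art     | 2.48  
CS      | 2.8025
Math    | 2.85  
Biology | 3.145 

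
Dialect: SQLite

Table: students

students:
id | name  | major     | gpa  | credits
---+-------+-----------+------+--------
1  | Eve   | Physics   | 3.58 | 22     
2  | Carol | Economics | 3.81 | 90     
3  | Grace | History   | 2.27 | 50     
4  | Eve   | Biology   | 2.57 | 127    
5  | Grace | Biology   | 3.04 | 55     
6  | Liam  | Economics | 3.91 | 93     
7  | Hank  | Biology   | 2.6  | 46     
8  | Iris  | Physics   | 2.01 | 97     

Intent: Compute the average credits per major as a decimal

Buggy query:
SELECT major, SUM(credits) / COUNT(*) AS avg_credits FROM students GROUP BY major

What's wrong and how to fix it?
Bug: Both operands are integers, so '/' performs integer division and truncates

Fix: Multiply by 1.0 (or CAST to REAL) to force floating-point division

Corrected query:
SELECT major, SUM(credits) * 1.0 / COUNT(*) AS avg_credits FROM students GROUP BY major

Result:
major     | avg_credits
----------+------------
Biology   | 76         
Economics | 91.5       
History   | 50         
Physics   | 59.5       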